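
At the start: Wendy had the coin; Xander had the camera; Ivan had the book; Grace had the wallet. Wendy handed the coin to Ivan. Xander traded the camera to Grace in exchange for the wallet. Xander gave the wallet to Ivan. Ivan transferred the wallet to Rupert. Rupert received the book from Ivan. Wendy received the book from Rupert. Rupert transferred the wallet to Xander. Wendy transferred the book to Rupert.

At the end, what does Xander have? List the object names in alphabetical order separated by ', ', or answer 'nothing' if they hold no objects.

Answer: wallet

Derivation:
Tracking all object holders:
Start: coin:Wendy, camera:Xander, book:Ivan, wallet:Grace
Event 1 (give coin: Wendy -> Ivan). State: coin:Ivan, camera:Xander, book:Ivan, wallet:Grace
Event 2 (swap camera<->wallet: now camera:Grace, wallet:Xander). State: coin:Ivan, camera:Grace, book:Ivan, wallet:Xander
Event 3 (give wallet: Xander -> Ivan). State: coin:Ivan, camera:Grace, book:Ivan, wallet:Ivan
Event 4 (give wallet: Ivan -> Rupert). State: coin:Ivan, camera:Grace, book:Ivan, wallet:Rupert
Event 5 (give book: Ivan -> Rupert). State: coin:Ivan, camera:Grace, book:Rupert, wallet:Rupert
Event 6 (give book: Rupert -> Wendy). State: coin:Ivan, camera:Grace, book:Wendy, wallet:Rupert
Event 7 (give wallet: Rupert -> Xander). State: coin:Ivan, camera:Grace, book:Wendy, wallet:Xander
Event 8 (give book: Wendy -> Rupert). State: coin:Ivan, camera:Grace, book:Rupert, wallet:Xander

Final state: coin:Ivan, camera:Grace, book:Rupert, wallet:Xander
Xander holds: wallet.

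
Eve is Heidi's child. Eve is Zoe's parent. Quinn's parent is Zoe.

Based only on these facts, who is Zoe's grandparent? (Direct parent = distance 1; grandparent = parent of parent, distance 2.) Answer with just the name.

Answer: Heidi

Derivation:
Reconstructing the parent chain from the given facts:
  Heidi -> Eve -> Zoe -> Quinn
(each arrow means 'parent of the next')
Positions in the chain (0 = top):
  position of Heidi: 0
  position of Eve: 1
  position of Zoe: 2
  position of Quinn: 3

Zoe is at position 2; the grandparent is 2 steps up the chain, i.e. position 0: Heidi.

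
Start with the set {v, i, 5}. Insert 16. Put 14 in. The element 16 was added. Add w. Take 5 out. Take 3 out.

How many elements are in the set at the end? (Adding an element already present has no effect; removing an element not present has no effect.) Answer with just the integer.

Answer: 5

Derivation:
Tracking the set through each operation:
Start: {5, i, v}
Event 1 (add 16): added. Set: {16, 5, i, v}
Event 2 (add 14): added. Set: {14, 16, 5, i, v}
Event 3 (add 16): already present, no change. Set: {14, 16, 5, i, v}
Event 4 (add w): added. Set: {14, 16, 5, i, v, w}
Event 5 (remove 5): removed. Set: {14, 16, i, v, w}
Event 6 (remove 3): not present, no change. Set: {14, 16, i, v, w}

Final set: {14, 16, i, v, w} (size 5)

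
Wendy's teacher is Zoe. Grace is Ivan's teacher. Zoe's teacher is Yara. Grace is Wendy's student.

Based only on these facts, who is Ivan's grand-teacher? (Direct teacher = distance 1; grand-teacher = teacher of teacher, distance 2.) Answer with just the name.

Answer: Wendy

Derivation:
Reconstructing the teacher chain from the given facts:
  Yara -> Zoe -> Wendy -> Grace -> Ivan
(each arrow means 'teacher of the next')
Positions in the chain (0 = top):
  position of Yara: 0
  position of Zoe: 1
  position of Wendy: 2
  position of Grace: 3
  position of Ivan: 4

Ivan is at position 4; the grand-teacher is 2 steps up the chain, i.e. position 2: Wendy.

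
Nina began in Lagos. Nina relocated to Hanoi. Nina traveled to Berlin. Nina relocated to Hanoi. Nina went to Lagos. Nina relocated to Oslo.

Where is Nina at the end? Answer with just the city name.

Answer: Oslo

Derivation:
Tracking Nina's location:
Start: Nina is in Lagos.
After move 1: Lagos -> Hanoi. Nina is in Hanoi.
After move 2: Hanoi -> Berlin. Nina is in Berlin.
After move 3: Berlin -> Hanoi. Nina is in Hanoi.
After move 4: Hanoi -> Lagos. Nina is in Lagos.
After move 5: Lagos -> Oslo. Nina is in Oslo.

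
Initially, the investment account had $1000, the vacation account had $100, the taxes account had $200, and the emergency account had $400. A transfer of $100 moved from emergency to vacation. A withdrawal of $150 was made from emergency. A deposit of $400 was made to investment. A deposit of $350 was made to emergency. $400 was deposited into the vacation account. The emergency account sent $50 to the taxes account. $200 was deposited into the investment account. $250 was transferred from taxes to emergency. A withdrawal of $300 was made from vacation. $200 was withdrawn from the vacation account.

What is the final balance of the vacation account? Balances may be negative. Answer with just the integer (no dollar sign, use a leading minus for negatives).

Tracking account balances step by step:
Start: investment=1000, vacation=100, taxes=200, emergency=400
Event 1 (transfer 100 emergency -> vacation): emergency: 400 - 100 = 300, vacation: 100 + 100 = 200. Balances: investment=1000, vacation=200, taxes=200, emergency=300
Event 2 (withdraw 150 from emergency): emergency: 300 - 150 = 150. Balances: investment=1000, vacation=200, taxes=200, emergency=150
Event 3 (deposit 400 to investment): investment: 1000 + 400 = 1400. Balances: investment=1400, vacation=200, taxes=200, emergency=150
Event 4 (deposit 350 to emergency): emergency: 150 + 350 = 500. Balances: investment=1400, vacation=200, taxes=200, emergency=500
Event 5 (deposit 400 to vacation): vacation: 200 + 400 = 600. Balances: investment=1400, vacation=600, taxes=200, emergency=500
Event 6 (transfer 50 emergency -> taxes): emergency: 500 - 50 = 450, taxes: 200 + 50 = 250. Balances: investment=1400, vacation=600, taxes=250, emergency=450
Event 7 (deposit 200 to investment): investment: 1400 + 200 = 1600. Balances: investment=1600, vacation=600, taxes=250, emergency=450
Event 8 (transfer 250 taxes -> emergency): taxes: 250 - 250 = 0, emergency: 450 + 250 = 700. Balances: investment=1600, vacation=600, taxes=0, emergency=700
Event 9 (withdraw 300 from vacation): vacation: 600 - 300 = 300. Balances: investment=1600, vacation=300, taxes=0, emergency=700
Event 10 (withdraw 200 from vacation): vacation: 300 - 200 = 100. Balances: investment=1600, vacation=100, taxes=0, emergency=700

Final balance of vacation: 100

Answer: 100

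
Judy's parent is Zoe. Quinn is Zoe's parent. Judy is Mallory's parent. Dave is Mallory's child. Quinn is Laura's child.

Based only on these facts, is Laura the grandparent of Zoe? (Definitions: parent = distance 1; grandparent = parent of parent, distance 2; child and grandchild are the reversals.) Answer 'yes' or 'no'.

Reconstructing the parent chain from the given facts:
  Laura -> Quinn -> Zoe -> Judy -> Mallory -> Dave
(each arrow means 'parent of the next')
Positions in the chain (0 = top):
  position of Laura: 0
  position of Quinn: 1
  position of Zoe: 2
  position of Judy: 3
  position of Mallory: 4
  position of Dave: 5

Laura is at position 0, Zoe is at position 2; signed distance (j - i) = 2.
'grandparent' requires j - i = 2. Actual distance is 2, so the relation HOLDS.

Answer: yes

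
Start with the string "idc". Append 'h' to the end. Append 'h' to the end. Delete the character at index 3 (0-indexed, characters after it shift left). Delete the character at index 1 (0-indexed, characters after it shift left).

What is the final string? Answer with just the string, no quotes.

Applying each edit step by step:
Start: "idc"
Op 1 (append 'h'): "idc" -> "idch"
Op 2 (append 'h'): "idch" -> "idchh"
Op 3 (delete idx 3 = 'h'): "idchh" -> "idch"
Op 4 (delete idx 1 = 'd'): "idch" -> "ich"

Answer: ich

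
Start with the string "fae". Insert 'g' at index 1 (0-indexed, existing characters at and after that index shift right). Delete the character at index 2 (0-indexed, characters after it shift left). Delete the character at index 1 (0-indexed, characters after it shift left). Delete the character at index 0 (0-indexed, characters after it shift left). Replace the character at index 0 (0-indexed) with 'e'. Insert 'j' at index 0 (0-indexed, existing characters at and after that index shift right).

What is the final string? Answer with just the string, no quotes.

Applying each edit step by step:
Start: "fae"
Op 1 (insert 'g' at idx 1): "fae" -> "fgae"
Op 2 (delete idx 2 = 'a'): "fgae" -> "fge"
Op 3 (delete idx 1 = 'g'): "fge" -> "fe"
Op 4 (delete idx 0 = 'f'): "fe" -> "e"
Op 5 (replace idx 0: 'e' -> 'e'): "e" -> "e"
Op 6 (insert 'j' at idx 0): "e" -> "je"

Answer: je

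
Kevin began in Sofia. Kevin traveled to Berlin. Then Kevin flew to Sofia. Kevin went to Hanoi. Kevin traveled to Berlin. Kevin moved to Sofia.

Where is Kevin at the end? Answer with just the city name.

Answer: Sofia

Derivation:
Tracking Kevin's location:
Start: Kevin is in Sofia.
After move 1: Sofia -> Berlin. Kevin is in Berlin.
After move 2: Berlin -> Sofia. Kevin is in Sofia.
After move 3: Sofia -> Hanoi. Kevin is in Hanoi.
After move 4: Hanoi -> Berlin. Kevin is in Berlin.
After move 5: Berlin -> Sofia. Kevin is in Sofia.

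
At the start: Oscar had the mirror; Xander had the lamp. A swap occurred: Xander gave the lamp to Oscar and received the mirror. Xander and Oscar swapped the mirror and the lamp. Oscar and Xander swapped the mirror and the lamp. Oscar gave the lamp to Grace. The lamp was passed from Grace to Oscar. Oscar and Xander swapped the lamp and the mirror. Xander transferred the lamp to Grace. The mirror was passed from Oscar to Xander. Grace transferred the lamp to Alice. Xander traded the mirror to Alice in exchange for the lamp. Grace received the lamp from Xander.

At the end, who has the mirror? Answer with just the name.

Tracking all object holders:
Start: mirror:Oscar, lamp:Xander
Event 1 (swap lamp<->mirror: now lamp:Oscar, mirror:Xander). State: mirror:Xander, lamp:Oscar
Event 2 (swap mirror<->lamp: now mirror:Oscar, lamp:Xander). State: mirror:Oscar, lamp:Xander
Event 3 (swap mirror<->lamp: now mirror:Xander, lamp:Oscar). State: mirror:Xander, lamp:Oscar
Event 4 (give lamp: Oscar -> Grace). State: mirror:Xander, lamp:Grace
Event 5 (give lamp: Grace -> Oscar). State: mirror:Xander, lamp:Oscar
Event 6 (swap lamp<->mirror: now lamp:Xander, mirror:Oscar). State: mirror:Oscar, lamp:Xander
Event 7 (give lamp: Xander -> Grace). State: mirror:Oscar, lamp:Grace
Event 8 (give mirror: Oscar -> Xander). State: mirror:Xander, lamp:Grace
Event 9 (give lamp: Grace -> Alice). State: mirror:Xander, lamp:Alice
Event 10 (swap mirror<->lamp: now mirror:Alice, lamp:Xander). State: mirror:Alice, lamp:Xander
Event 11 (give lamp: Xander -> Grace). State: mirror:Alice, lamp:Grace

Final state: mirror:Alice, lamp:Grace
The mirror is held by Alice.

Answer: Alice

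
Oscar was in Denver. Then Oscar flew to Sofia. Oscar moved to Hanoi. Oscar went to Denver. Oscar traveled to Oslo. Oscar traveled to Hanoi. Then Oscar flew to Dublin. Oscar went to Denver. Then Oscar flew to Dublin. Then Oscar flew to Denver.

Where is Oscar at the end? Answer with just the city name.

Tracking Oscar's location:
Start: Oscar is in Denver.
After move 1: Denver -> Sofia. Oscar is in Sofia.
After move 2: Sofia -> Hanoi. Oscar is in Hanoi.
After move 3: Hanoi -> Denver. Oscar is in Denver.
After move 4: Denver -> Oslo. Oscar is in Oslo.
After move 5: Oslo -> Hanoi. Oscar is in Hanoi.
After move 6: Hanoi -> Dublin. Oscar is in Dublin.
After move 7: Dublin -> Denver. Oscar is in Denver.
After move 8: Denver -> Dublin. Oscar is in Dublin.
After move 9: Dublin -> Denver. Oscar is in Denver.

Answer: Denver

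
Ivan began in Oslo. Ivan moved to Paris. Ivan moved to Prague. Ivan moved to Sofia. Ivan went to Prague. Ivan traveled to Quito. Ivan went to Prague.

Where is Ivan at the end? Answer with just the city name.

Answer: Prague

Derivation:
Tracking Ivan's location:
Start: Ivan is in Oslo.
After move 1: Oslo -> Paris. Ivan is in Paris.
After move 2: Paris -> Prague. Ivan is in Prague.
After move 3: Prague -> Sofia. Ivan is in Sofia.
After move 4: Sofia -> Prague. Ivan is in Prague.
After move 5: Prague -> Quito. Ivan is in Quito.
After move 6: Quito -> Prague. Ivan is in Prague.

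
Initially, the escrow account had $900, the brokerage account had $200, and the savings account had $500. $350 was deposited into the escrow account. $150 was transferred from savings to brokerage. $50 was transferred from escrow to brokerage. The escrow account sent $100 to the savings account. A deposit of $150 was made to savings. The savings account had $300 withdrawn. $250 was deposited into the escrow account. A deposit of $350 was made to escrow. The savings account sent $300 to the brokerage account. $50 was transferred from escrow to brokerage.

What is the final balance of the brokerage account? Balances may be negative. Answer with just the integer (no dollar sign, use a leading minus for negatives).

Answer: 750

Derivation:
Tracking account balances step by step:
Start: escrow=900, brokerage=200, savings=500
Event 1 (deposit 350 to escrow): escrow: 900 + 350 = 1250. Balances: escrow=1250, brokerage=200, savings=500
Event 2 (transfer 150 savings -> brokerage): savings: 500 - 150 = 350, brokerage: 200 + 150 = 350. Balances: escrow=1250, brokerage=350, savings=350
Event 3 (transfer 50 escrow -> brokerage): escrow: 1250 - 50 = 1200, brokerage: 350 + 50 = 400. Balances: escrow=1200, brokerage=400, savings=350
Event 4 (transfer 100 escrow -> savings): escrow: 1200 - 100 = 1100, savings: 350 + 100 = 450. Balances: escrow=1100, brokerage=400, savings=450
Event 5 (deposit 150 to savings): savings: 450 + 150 = 600. Balances: escrow=1100, brokerage=400, savings=600
Event 6 (withdraw 300 from savings): savings: 600 - 300 = 300. Balances: escrow=1100, brokerage=400, savings=300
Event 7 (deposit 250 to escrow): escrow: 1100 + 250 = 1350. Balances: escrow=1350, brokerage=400, savings=300
Event 8 (deposit 350 to escrow): escrow: 1350 + 350 = 1700. Balances: escrow=1700, brokerage=400, savings=300
Event 9 (transfer 300 savings -> brokerage): savings: 300 - 300 = 0, brokerage: 400 + 300 = 700. Balances: escrow=1700, brokerage=700, savings=0
Event 10 (transfer 50 escrow -> brokerage): escrow: 1700 - 50 = 1650, brokerage: 700 + 50 = 750. Balances: escrow=1650, brokerage=750, savings=0

Final balance of brokerage: 750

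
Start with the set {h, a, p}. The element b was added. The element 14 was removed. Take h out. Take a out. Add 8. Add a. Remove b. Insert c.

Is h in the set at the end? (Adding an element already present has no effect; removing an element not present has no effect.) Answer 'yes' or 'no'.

Tracking the set through each operation:
Start: {a, h, p}
Event 1 (add b): added. Set: {a, b, h, p}
Event 2 (remove 14): not present, no change. Set: {a, b, h, p}
Event 3 (remove h): removed. Set: {a, b, p}
Event 4 (remove a): removed. Set: {b, p}
Event 5 (add 8): added. Set: {8, b, p}
Event 6 (add a): added. Set: {8, a, b, p}
Event 7 (remove b): removed. Set: {8, a, p}
Event 8 (add c): added. Set: {8, a, c, p}

Final set: {8, a, c, p} (size 4)
h is NOT in the final set.

Answer: no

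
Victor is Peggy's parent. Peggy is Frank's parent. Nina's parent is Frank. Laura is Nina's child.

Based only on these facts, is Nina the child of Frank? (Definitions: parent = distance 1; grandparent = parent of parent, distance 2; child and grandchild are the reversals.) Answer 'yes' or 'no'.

Reconstructing the parent chain from the given facts:
  Victor -> Peggy -> Frank -> Nina -> Laura
(each arrow means 'parent of the next')
Positions in the chain (0 = top):
  position of Victor: 0
  position of Peggy: 1
  position of Frank: 2
  position of Nina: 3
  position of Laura: 4

Nina is at position 3, Frank is at position 2; signed distance (j - i) = -1.
'child' requires j - i = -1. Actual distance is -1, so the relation HOLDS.

Answer: yes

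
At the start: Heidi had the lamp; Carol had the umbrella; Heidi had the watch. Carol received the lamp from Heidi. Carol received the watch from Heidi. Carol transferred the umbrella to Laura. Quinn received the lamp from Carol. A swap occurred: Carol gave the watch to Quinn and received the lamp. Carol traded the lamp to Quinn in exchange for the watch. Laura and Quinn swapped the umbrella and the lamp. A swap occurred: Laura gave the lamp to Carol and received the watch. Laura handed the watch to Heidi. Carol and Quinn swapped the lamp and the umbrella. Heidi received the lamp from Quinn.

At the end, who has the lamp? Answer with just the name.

Tracking all object holders:
Start: lamp:Heidi, umbrella:Carol, watch:Heidi
Event 1 (give lamp: Heidi -> Carol). State: lamp:Carol, umbrella:Carol, watch:Heidi
Event 2 (give watch: Heidi -> Carol). State: lamp:Carol, umbrella:Carol, watch:Carol
Event 3 (give umbrella: Carol -> Laura). State: lamp:Carol, umbrella:Laura, watch:Carol
Event 4 (give lamp: Carol -> Quinn). State: lamp:Quinn, umbrella:Laura, watch:Carol
Event 5 (swap watch<->lamp: now watch:Quinn, lamp:Carol). State: lamp:Carol, umbrella:Laura, watch:Quinn
Event 6 (swap lamp<->watch: now lamp:Quinn, watch:Carol). State: lamp:Quinn, umbrella:Laura, watch:Carol
Event 7 (swap umbrella<->lamp: now umbrella:Quinn, lamp:Laura). State: lamp:Laura, umbrella:Quinn, watch:Carol
Event 8 (swap lamp<->watch: now lamp:Carol, watch:Laura). State: lamp:Carol, umbrella:Quinn, watch:Laura
Event 9 (give watch: Laura -> Heidi). State: lamp:Carol, umbrella:Quinn, watch:Heidi
Event 10 (swap lamp<->umbrella: now lamp:Quinn, umbrella:Carol). State: lamp:Quinn, umbrella:Carol, watch:Heidi
Event 11 (give lamp: Quinn -> Heidi). State: lamp:Heidi, umbrella:Carol, watch:Heidi

Final state: lamp:Heidi, umbrella:Carol, watch:Heidi
The lamp is held by Heidi.

Answer: Heidi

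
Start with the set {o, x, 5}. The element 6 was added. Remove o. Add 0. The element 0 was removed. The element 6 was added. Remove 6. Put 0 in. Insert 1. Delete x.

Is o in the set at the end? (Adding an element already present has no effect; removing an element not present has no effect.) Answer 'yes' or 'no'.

Tracking the set through each operation:
Start: {5, o, x}
Event 1 (add 6): added. Set: {5, 6, o, x}
Event 2 (remove o): removed. Set: {5, 6, x}
Event 3 (add 0): added. Set: {0, 5, 6, x}
Event 4 (remove 0): removed. Set: {5, 6, x}
Event 5 (add 6): already present, no change. Set: {5, 6, x}
Event 6 (remove 6): removed. Set: {5, x}
Event 7 (add 0): added. Set: {0, 5, x}
Event 8 (add 1): added. Set: {0, 1, 5, x}
Event 9 (remove x): removed. Set: {0, 1, 5}

Final set: {0, 1, 5} (size 3)
o is NOT in the final set.

Answer: no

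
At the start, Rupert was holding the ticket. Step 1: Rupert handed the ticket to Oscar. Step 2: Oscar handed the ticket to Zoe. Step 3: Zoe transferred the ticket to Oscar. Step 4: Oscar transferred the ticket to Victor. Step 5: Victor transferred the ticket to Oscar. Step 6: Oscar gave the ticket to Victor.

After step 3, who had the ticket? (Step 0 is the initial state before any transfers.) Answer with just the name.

Answer: Oscar

Derivation:
Tracking the ticket holder through step 3:
After step 0 (start): Rupert
After step 1: Oscar
After step 2: Zoe
After step 3: Oscar

At step 3, the holder is Oscar.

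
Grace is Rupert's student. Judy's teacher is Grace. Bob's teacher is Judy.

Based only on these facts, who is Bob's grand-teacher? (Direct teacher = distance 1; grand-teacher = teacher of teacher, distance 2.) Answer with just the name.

Reconstructing the teacher chain from the given facts:
  Rupert -> Grace -> Judy -> Bob
(each arrow means 'teacher of the next')
Positions in the chain (0 = top):
  position of Rupert: 0
  position of Grace: 1
  position of Judy: 2
  position of Bob: 3

Bob is at position 3; the grand-teacher is 2 steps up the chain, i.e. position 1: Grace.

Answer: Grace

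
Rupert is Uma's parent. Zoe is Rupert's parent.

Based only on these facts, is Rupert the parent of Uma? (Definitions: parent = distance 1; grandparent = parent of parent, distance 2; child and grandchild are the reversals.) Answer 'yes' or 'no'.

Answer: yes

Derivation:
Reconstructing the parent chain from the given facts:
  Zoe -> Rupert -> Uma
(each arrow means 'parent of the next')
Positions in the chain (0 = top):
  position of Zoe: 0
  position of Rupert: 1
  position of Uma: 2

Rupert is at position 1, Uma is at position 2; signed distance (j - i) = 1.
'parent' requires j - i = 1. Actual distance is 1, so the relation HOLDS.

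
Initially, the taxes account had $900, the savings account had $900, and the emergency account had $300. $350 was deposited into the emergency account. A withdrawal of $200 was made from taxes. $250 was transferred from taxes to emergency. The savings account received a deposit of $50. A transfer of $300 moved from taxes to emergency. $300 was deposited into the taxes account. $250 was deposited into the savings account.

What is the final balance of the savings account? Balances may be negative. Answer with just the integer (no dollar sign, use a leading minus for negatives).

Answer: 1200

Derivation:
Tracking account balances step by step:
Start: taxes=900, savings=900, emergency=300
Event 1 (deposit 350 to emergency): emergency: 300 + 350 = 650. Balances: taxes=900, savings=900, emergency=650
Event 2 (withdraw 200 from taxes): taxes: 900 - 200 = 700. Balances: taxes=700, savings=900, emergency=650
Event 3 (transfer 250 taxes -> emergency): taxes: 700 - 250 = 450, emergency: 650 + 250 = 900. Balances: taxes=450, savings=900, emergency=900
Event 4 (deposit 50 to savings): savings: 900 + 50 = 950. Balances: taxes=450, savings=950, emergency=900
Event 5 (transfer 300 taxes -> emergency): taxes: 450 - 300 = 150, emergency: 900 + 300 = 1200. Balances: taxes=150, savings=950, emergency=1200
Event 6 (deposit 300 to taxes): taxes: 150 + 300 = 450. Balances: taxes=450, savings=950, emergency=1200
Event 7 (deposit 250 to savings): savings: 950 + 250 = 1200. Balances: taxes=450, savings=1200, emergency=1200

Final balance of savings: 1200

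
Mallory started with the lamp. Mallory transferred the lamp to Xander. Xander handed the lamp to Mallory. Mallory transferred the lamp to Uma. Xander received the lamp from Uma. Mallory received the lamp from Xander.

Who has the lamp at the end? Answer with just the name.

Tracking the lamp through each event:
Start: Mallory has the lamp.
After event 1: Xander has the lamp.
After event 2: Mallory has the lamp.
After event 3: Uma has the lamp.
After event 4: Xander has the lamp.
After event 5: Mallory has the lamp.

Answer: Mallory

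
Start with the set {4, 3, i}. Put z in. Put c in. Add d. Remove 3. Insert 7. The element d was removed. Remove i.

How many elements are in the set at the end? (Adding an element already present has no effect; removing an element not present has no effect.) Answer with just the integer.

Answer: 4

Derivation:
Tracking the set through each operation:
Start: {3, 4, i}
Event 1 (add z): added. Set: {3, 4, i, z}
Event 2 (add c): added. Set: {3, 4, c, i, z}
Event 3 (add d): added. Set: {3, 4, c, d, i, z}
Event 4 (remove 3): removed. Set: {4, c, d, i, z}
Event 5 (add 7): added. Set: {4, 7, c, d, i, z}
Event 6 (remove d): removed. Set: {4, 7, c, i, z}
Event 7 (remove i): removed. Set: {4, 7, c, z}

Final set: {4, 7, c, z} (size 4)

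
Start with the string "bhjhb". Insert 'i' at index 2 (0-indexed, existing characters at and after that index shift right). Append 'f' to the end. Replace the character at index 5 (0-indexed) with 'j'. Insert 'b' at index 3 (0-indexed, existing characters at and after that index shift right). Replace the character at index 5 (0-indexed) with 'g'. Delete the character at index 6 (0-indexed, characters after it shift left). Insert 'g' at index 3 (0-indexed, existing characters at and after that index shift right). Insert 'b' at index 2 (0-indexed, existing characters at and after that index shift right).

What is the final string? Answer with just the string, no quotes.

Answer: bhbigbjgf

Derivation:
Applying each edit step by step:
Start: "bhjhb"
Op 1 (insert 'i' at idx 2): "bhjhb" -> "bhijhb"
Op 2 (append 'f'): "bhijhb" -> "bhijhbf"
Op 3 (replace idx 5: 'b' -> 'j'): "bhijhbf" -> "bhijhjf"
Op 4 (insert 'b' at idx 3): "bhijhjf" -> "bhibjhjf"
Op 5 (replace idx 5: 'h' -> 'g'): "bhibjhjf" -> "bhibjgjf"
Op 6 (delete idx 6 = 'j'): "bhibjgjf" -> "bhibjgf"
Op 7 (insert 'g' at idx 3): "bhibjgf" -> "bhigbjgf"
Op 8 (insert 'b' at idx 2): "bhigbjgf" -> "bhbigbjgf"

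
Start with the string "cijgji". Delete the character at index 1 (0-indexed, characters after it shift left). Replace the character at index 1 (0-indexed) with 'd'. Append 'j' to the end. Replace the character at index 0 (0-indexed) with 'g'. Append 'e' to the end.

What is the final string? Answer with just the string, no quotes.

Applying each edit step by step:
Start: "cijgji"
Op 1 (delete idx 1 = 'i'): "cijgji" -> "cjgji"
Op 2 (replace idx 1: 'j' -> 'd'): "cjgji" -> "cdgji"
Op 3 (append 'j'): "cdgji" -> "cdgjij"
Op 4 (replace idx 0: 'c' -> 'g'): "cdgjij" -> "gdgjij"
Op 5 (append 'e'): "gdgjij" -> "gdgjije"

Answer: gdgjije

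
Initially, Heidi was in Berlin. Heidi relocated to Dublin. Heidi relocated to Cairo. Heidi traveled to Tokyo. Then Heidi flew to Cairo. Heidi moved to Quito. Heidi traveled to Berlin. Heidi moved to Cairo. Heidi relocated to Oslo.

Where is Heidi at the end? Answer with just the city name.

Tracking Heidi's location:
Start: Heidi is in Berlin.
After move 1: Berlin -> Dublin. Heidi is in Dublin.
After move 2: Dublin -> Cairo. Heidi is in Cairo.
After move 3: Cairo -> Tokyo. Heidi is in Tokyo.
After move 4: Tokyo -> Cairo. Heidi is in Cairo.
After move 5: Cairo -> Quito. Heidi is in Quito.
After move 6: Quito -> Berlin. Heidi is in Berlin.
After move 7: Berlin -> Cairo. Heidi is in Cairo.
After move 8: Cairo -> Oslo. Heidi is in Oslo.

Answer: Oslo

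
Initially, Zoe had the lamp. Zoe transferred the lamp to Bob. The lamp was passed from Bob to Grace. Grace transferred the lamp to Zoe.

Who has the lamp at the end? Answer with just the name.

Tracking the lamp through each event:
Start: Zoe has the lamp.
After event 1: Bob has the lamp.
After event 2: Grace has the lamp.
After event 3: Zoe has the lamp.

Answer: Zoe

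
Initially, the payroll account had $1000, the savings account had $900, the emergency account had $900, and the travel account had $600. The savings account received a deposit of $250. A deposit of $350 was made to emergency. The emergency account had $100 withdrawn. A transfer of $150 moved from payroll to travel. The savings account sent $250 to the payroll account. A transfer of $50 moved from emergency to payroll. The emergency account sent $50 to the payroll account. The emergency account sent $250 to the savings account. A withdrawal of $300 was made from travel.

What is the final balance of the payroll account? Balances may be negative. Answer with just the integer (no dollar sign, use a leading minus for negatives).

Answer: 1200

Derivation:
Tracking account balances step by step:
Start: payroll=1000, savings=900, emergency=900, travel=600
Event 1 (deposit 250 to savings): savings: 900 + 250 = 1150. Balances: payroll=1000, savings=1150, emergency=900, travel=600
Event 2 (deposit 350 to emergency): emergency: 900 + 350 = 1250. Balances: payroll=1000, savings=1150, emergency=1250, travel=600
Event 3 (withdraw 100 from emergency): emergency: 1250 - 100 = 1150. Balances: payroll=1000, savings=1150, emergency=1150, travel=600
Event 4 (transfer 150 payroll -> travel): payroll: 1000 - 150 = 850, travel: 600 + 150 = 750. Balances: payroll=850, savings=1150, emergency=1150, travel=750
Event 5 (transfer 250 savings -> payroll): savings: 1150 - 250 = 900, payroll: 850 + 250 = 1100. Balances: payroll=1100, savings=900, emergency=1150, travel=750
Event 6 (transfer 50 emergency -> payroll): emergency: 1150 - 50 = 1100, payroll: 1100 + 50 = 1150. Balances: payroll=1150, savings=900, emergency=1100, travel=750
Event 7 (transfer 50 emergency -> payroll): emergency: 1100 - 50 = 1050, payroll: 1150 + 50 = 1200. Balances: payroll=1200, savings=900, emergency=1050, travel=750
Event 8 (transfer 250 emergency -> savings): emergency: 1050 - 250 = 800, savings: 900 + 250 = 1150. Balances: payroll=1200, savings=1150, emergency=800, travel=750
Event 9 (withdraw 300 from travel): travel: 750 - 300 = 450. Balances: payroll=1200, savings=1150, emergency=800, travel=450

Final balance of payroll: 1200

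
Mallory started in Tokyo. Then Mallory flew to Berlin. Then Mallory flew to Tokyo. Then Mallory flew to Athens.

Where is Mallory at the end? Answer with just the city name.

Answer: Athens

Derivation:
Tracking Mallory's location:
Start: Mallory is in Tokyo.
After move 1: Tokyo -> Berlin. Mallory is in Berlin.
After move 2: Berlin -> Tokyo. Mallory is in Tokyo.
After move 3: Tokyo -> Athens. Mallory is in Athens.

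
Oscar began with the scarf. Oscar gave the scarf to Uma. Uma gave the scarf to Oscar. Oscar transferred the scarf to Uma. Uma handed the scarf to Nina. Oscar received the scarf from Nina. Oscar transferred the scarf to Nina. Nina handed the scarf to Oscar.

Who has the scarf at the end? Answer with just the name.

Answer: Oscar

Derivation:
Tracking the scarf through each event:
Start: Oscar has the scarf.
After event 1: Uma has the scarf.
After event 2: Oscar has the scarf.
After event 3: Uma has the scarf.
After event 4: Nina has the scarf.
After event 5: Oscar has the scarf.
After event 6: Nina has the scarf.
After event 7: Oscar has the scarf.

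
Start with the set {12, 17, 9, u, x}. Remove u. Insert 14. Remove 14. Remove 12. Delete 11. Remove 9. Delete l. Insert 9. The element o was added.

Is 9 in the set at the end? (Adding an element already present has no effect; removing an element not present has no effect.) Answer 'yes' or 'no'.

Tracking the set through each operation:
Start: {12, 17, 9, u, x}
Event 1 (remove u): removed. Set: {12, 17, 9, x}
Event 2 (add 14): added. Set: {12, 14, 17, 9, x}
Event 3 (remove 14): removed. Set: {12, 17, 9, x}
Event 4 (remove 12): removed. Set: {17, 9, x}
Event 5 (remove 11): not present, no change. Set: {17, 9, x}
Event 6 (remove 9): removed. Set: {17, x}
Event 7 (remove l): not present, no change. Set: {17, x}
Event 8 (add 9): added. Set: {17, 9, x}
Event 9 (add o): added. Set: {17, 9, o, x}

Final set: {17, 9, o, x} (size 4)
9 is in the final set.

Answer: yes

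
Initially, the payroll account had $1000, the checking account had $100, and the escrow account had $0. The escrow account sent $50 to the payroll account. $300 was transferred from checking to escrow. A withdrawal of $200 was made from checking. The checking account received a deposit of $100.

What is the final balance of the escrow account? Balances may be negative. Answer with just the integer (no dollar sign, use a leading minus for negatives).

Answer: 250

Derivation:
Tracking account balances step by step:
Start: payroll=1000, checking=100, escrow=0
Event 1 (transfer 50 escrow -> payroll): escrow: 0 - 50 = -50, payroll: 1000 + 50 = 1050. Balances: payroll=1050, checking=100, escrow=-50
Event 2 (transfer 300 checking -> escrow): checking: 100 - 300 = -200, escrow: -50 + 300 = 250. Balances: payroll=1050, checking=-200, escrow=250
Event 3 (withdraw 200 from checking): checking: -200 - 200 = -400. Balances: payroll=1050, checking=-400, escrow=250
Event 4 (deposit 100 to checking): checking: -400 + 100 = -300. Balances: payroll=1050, checking=-300, escrow=250

Final balance of escrow: 250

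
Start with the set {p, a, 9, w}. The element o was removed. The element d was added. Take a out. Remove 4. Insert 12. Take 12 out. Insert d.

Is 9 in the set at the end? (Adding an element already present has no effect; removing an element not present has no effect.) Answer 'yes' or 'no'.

Answer: yes

Derivation:
Tracking the set through each operation:
Start: {9, a, p, w}
Event 1 (remove o): not present, no change. Set: {9, a, p, w}
Event 2 (add d): added. Set: {9, a, d, p, w}
Event 3 (remove a): removed. Set: {9, d, p, w}
Event 4 (remove 4): not present, no change. Set: {9, d, p, w}
Event 5 (add 12): added. Set: {12, 9, d, p, w}
Event 6 (remove 12): removed. Set: {9, d, p, w}
Event 7 (add d): already present, no change. Set: {9, d, p, w}

Final set: {9, d, p, w} (size 4)
9 is in the final set.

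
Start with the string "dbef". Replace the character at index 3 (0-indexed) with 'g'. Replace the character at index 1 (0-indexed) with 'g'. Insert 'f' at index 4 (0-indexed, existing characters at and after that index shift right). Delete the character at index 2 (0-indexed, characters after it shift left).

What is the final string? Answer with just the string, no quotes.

Applying each edit step by step:
Start: "dbef"
Op 1 (replace idx 3: 'f' -> 'g'): "dbef" -> "dbeg"
Op 2 (replace idx 1: 'b' -> 'g'): "dbeg" -> "dgeg"
Op 3 (insert 'f' at idx 4): "dgeg" -> "dgegf"
Op 4 (delete idx 2 = 'e'): "dgegf" -> "dggf"

Answer: dggf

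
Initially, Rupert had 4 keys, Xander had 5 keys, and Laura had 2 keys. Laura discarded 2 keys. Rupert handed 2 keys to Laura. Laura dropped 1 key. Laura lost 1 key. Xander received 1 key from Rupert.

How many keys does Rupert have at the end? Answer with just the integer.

Answer: 1

Derivation:
Tracking counts step by step:
Start: Rupert=4, Xander=5, Laura=2
Event 1 (Laura -2): Laura: 2 -> 0. State: Rupert=4, Xander=5, Laura=0
Event 2 (Rupert -> Laura, 2): Rupert: 4 -> 2, Laura: 0 -> 2. State: Rupert=2, Xander=5, Laura=2
Event 3 (Laura -1): Laura: 2 -> 1. State: Rupert=2, Xander=5, Laura=1
Event 4 (Laura -1): Laura: 1 -> 0. State: Rupert=2, Xander=5, Laura=0
Event 5 (Rupert -> Xander, 1): Rupert: 2 -> 1, Xander: 5 -> 6. State: Rupert=1, Xander=6, Laura=0

Rupert's final count: 1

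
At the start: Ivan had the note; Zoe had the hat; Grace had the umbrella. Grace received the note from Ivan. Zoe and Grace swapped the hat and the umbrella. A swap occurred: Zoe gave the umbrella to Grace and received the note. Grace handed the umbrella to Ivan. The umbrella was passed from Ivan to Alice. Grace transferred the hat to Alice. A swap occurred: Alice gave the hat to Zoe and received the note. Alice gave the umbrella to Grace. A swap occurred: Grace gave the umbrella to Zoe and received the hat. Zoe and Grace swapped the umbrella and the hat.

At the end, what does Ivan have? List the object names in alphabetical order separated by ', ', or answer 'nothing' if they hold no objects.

Tracking all object holders:
Start: note:Ivan, hat:Zoe, umbrella:Grace
Event 1 (give note: Ivan -> Grace). State: note:Grace, hat:Zoe, umbrella:Grace
Event 2 (swap hat<->umbrella: now hat:Grace, umbrella:Zoe). State: note:Grace, hat:Grace, umbrella:Zoe
Event 3 (swap umbrella<->note: now umbrella:Grace, note:Zoe). State: note:Zoe, hat:Grace, umbrella:Grace
Event 4 (give umbrella: Grace -> Ivan). State: note:Zoe, hat:Grace, umbrella:Ivan
Event 5 (give umbrella: Ivan -> Alice). State: note:Zoe, hat:Grace, umbrella:Alice
Event 6 (give hat: Grace -> Alice). State: note:Zoe, hat:Alice, umbrella:Alice
Event 7 (swap hat<->note: now hat:Zoe, note:Alice). State: note:Alice, hat:Zoe, umbrella:Alice
Event 8 (give umbrella: Alice -> Grace). State: note:Alice, hat:Zoe, umbrella:Grace
Event 9 (swap umbrella<->hat: now umbrella:Zoe, hat:Grace). State: note:Alice, hat:Grace, umbrella:Zoe
Event 10 (swap umbrella<->hat: now umbrella:Grace, hat:Zoe). State: note:Alice, hat:Zoe, umbrella:Grace

Final state: note:Alice, hat:Zoe, umbrella:Grace
Ivan holds: (nothing).

Answer: nothing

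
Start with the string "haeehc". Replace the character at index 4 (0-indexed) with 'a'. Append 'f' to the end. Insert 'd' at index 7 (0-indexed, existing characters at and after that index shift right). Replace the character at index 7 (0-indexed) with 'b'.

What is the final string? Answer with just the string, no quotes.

Answer: haeeacfb

Derivation:
Applying each edit step by step:
Start: "haeehc"
Op 1 (replace idx 4: 'h' -> 'a'): "haeehc" -> "haeeac"
Op 2 (append 'f'): "haeeac" -> "haeeacf"
Op 3 (insert 'd' at idx 7): "haeeacf" -> "haeeacfd"
Op 4 (replace idx 7: 'd' -> 'b'): "haeeacfd" -> "haeeacfb"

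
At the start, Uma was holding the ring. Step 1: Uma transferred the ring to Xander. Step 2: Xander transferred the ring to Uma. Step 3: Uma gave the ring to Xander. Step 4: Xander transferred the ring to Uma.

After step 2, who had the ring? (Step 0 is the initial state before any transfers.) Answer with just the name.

Answer: Uma

Derivation:
Tracking the ring holder through step 2:
After step 0 (start): Uma
After step 1: Xander
After step 2: Uma

At step 2, the holder is Uma.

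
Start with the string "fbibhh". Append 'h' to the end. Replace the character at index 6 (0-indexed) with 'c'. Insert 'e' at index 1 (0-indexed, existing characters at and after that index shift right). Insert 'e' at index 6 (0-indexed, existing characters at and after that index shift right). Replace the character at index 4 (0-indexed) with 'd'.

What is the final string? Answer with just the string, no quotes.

Applying each edit step by step:
Start: "fbibhh"
Op 1 (append 'h'): "fbibhh" -> "fbibhhh"
Op 2 (replace idx 6: 'h' -> 'c'): "fbibhhh" -> "fbibhhc"
Op 3 (insert 'e' at idx 1): "fbibhhc" -> "febibhhc"
Op 4 (insert 'e' at idx 6): "febibhhc" -> "febibhehc"
Op 5 (replace idx 4: 'b' -> 'd'): "febibhehc" -> "febidhehc"

Answer: febidhehc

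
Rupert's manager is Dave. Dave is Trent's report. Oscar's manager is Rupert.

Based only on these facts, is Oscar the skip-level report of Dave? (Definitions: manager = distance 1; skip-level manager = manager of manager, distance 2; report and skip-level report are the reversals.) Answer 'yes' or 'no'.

Answer: yes

Derivation:
Reconstructing the manager chain from the given facts:
  Trent -> Dave -> Rupert -> Oscar
(each arrow means 'manager of the next')
Positions in the chain (0 = top):
  position of Trent: 0
  position of Dave: 1
  position of Rupert: 2
  position of Oscar: 3

Oscar is at position 3, Dave is at position 1; signed distance (j - i) = -2.
'skip-level report' requires j - i = -2. Actual distance is -2, so the relation HOLDS.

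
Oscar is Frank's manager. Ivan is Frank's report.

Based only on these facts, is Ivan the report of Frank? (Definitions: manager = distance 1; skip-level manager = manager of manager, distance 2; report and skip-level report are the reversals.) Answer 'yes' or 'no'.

Reconstructing the manager chain from the given facts:
  Oscar -> Frank -> Ivan
(each arrow means 'manager of the next')
Positions in the chain (0 = top):
  position of Oscar: 0
  position of Frank: 1
  position of Ivan: 2

Ivan is at position 2, Frank is at position 1; signed distance (j - i) = -1.
'report' requires j - i = -1. Actual distance is -1, so the relation HOLDS.

Answer: yes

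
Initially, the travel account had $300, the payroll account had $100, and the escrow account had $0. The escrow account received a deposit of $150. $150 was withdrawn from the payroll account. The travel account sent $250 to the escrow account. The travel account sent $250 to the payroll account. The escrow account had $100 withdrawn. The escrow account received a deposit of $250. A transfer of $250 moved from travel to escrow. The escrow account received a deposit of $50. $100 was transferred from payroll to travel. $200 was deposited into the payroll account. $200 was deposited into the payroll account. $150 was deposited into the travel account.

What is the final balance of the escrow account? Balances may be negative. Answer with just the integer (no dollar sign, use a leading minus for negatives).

Answer: 850

Derivation:
Tracking account balances step by step:
Start: travel=300, payroll=100, escrow=0
Event 1 (deposit 150 to escrow): escrow: 0 + 150 = 150. Balances: travel=300, payroll=100, escrow=150
Event 2 (withdraw 150 from payroll): payroll: 100 - 150 = -50. Balances: travel=300, payroll=-50, escrow=150
Event 3 (transfer 250 travel -> escrow): travel: 300 - 250 = 50, escrow: 150 + 250 = 400. Balances: travel=50, payroll=-50, escrow=400
Event 4 (transfer 250 travel -> payroll): travel: 50 - 250 = -200, payroll: -50 + 250 = 200. Balances: travel=-200, payroll=200, escrow=400
Event 5 (withdraw 100 from escrow): escrow: 400 - 100 = 300. Balances: travel=-200, payroll=200, escrow=300
Event 6 (deposit 250 to escrow): escrow: 300 + 250 = 550. Balances: travel=-200, payroll=200, escrow=550
Event 7 (transfer 250 travel -> escrow): travel: -200 - 250 = -450, escrow: 550 + 250 = 800. Balances: travel=-450, payroll=200, escrow=800
Event 8 (deposit 50 to escrow): escrow: 800 + 50 = 850. Balances: travel=-450, payroll=200, escrow=850
Event 9 (transfer 100 payroll -> travel): payroll: 200 - 100 = 100, travel: -450 + 100 = -350. Balances: travel=-350, payroll=100, escrow=850
Event 10 (deposit 200 to payroll): payroll: 100 + 200 = 300. Balances: travel=-350, payroll=300, escrow=850
Event 11 (deposit 200 to payroll): payroll: 300 + 200 = 500. Balances: travel=-350, payroll=500, escrow=850
Event 12 (deposit 150 to travel): travel: -350 + 150 = -200. Balances: travel=-200, payroll=500, escrow=850

Final balance of escrow: 850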